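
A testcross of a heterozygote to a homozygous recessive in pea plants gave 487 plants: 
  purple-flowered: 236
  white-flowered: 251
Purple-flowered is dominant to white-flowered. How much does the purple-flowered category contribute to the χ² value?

A testcross of a heterozygote (Aa × aa) gives a 1:1 phenotypic ratio.
Under the 1:1 hypothesis (Σ ratio = 2, N = 487):
  purple-flowered: 487 × 1/2 = 243.5
  white-flowered: 487 × 1/2 = 243.5
Contribution of purple-flowered: (236 − 243.5)² / 243.5 = 0.2310

0.231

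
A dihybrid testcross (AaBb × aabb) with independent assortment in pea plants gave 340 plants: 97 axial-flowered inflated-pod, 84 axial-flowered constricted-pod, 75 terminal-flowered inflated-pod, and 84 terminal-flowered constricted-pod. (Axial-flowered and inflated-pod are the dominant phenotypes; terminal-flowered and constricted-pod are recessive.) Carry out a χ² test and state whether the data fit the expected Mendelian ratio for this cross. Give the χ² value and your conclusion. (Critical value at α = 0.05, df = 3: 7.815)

A dihybrid testcross with independent assortment gives a 1:1:1:1 ratio.
Expected counts for N = 340 under a 1:1:1:1 ratio (total parts = 4):
  axial-flowered inflated-pod: 340 × 1/4 = 85
  axial-flowered constricted-pod: 340 × 1/4 = 85
  terminal-flowered inflated-pod: 340 × 1/4 = 85
  terminal-flowered constricted-pod: 340 × 1/4 = 85
χ² = Σ (O − E)² / E
  axial-flowered inflated-pod: (97 − 85)² / 85 = 1.6941
  axial-flowered constricted-pod: (84 − 85)² / 85 = 0.0118
  terminal-flowered inflated-pod: (75 − 85)² / 85 = 1.1765
  terminal-flowered constricted-pod: (84 − 85)² / 85 = 0.0118
χ² = 1.6941 + 0.0118 + 1.1765 + 0.0118 = 2.8942 ≈ 2.894
Degrees of freedom = 4 − 1 = 3; critical value at α = 0.05 is 7.815.
Since 2.894 < 7.815, we fail to reject the null hypothesis — the data are consistent with the 1:1:1:1 ratio.

2.894; consistent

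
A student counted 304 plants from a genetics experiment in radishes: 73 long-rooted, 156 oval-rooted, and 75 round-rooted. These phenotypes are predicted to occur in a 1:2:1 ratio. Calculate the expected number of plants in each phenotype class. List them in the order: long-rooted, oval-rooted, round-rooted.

76, 152, 76

The 1:2:1 ratio has 4 parts, so with N = 304 the expected counts are:
  long-rooted: 304 × 1/4 = 76
  oval-rooted: 304 × 2/4 = 152
  round-rooted: 304 × 1/4 = 76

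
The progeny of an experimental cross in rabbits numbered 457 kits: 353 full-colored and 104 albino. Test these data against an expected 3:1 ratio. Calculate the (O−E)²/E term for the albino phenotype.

0.920

Expected counts for N = 457 under a 3:1 ratio (total parts = 4):
  full-colored: 457 × 3/4 = 342.75
  albino: 457 × 1/4 = 114.25
Contribution of albino: (104 − 114.25)² / 114.25 = 0.9196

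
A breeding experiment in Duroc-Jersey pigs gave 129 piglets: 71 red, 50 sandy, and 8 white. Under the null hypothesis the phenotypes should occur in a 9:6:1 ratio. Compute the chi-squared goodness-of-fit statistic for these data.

The 9:6:1 ratio has 16 parts, so with N = 129 the expected counts are:
  red: 129 × 9/16 = 72.5625
  sandy: 129 × 6/16 = 48.375
  white: 129 × 1/16 = 8.0625
χ² = Σ (O − E)² / E
  red: (71 − 72.5625)² / 72.5625 = 0.0336
  sandy: (50 − 48.375)² / 48.375 = 0.0546
  white: (8 − 8.0625)² / 8.0625 = 0.0005
χ² = 0.0336 + 0.0546 + 0.0005 = 0.0887 ≈ 0.089

0.089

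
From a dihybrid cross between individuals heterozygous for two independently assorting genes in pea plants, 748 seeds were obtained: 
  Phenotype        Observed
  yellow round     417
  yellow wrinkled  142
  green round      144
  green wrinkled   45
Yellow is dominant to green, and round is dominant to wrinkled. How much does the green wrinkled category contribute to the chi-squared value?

0.066

A dihybrid F₂ with independent assortment and complete dominance at both loci gives a 9:3:3:1 phenotypic ratio.
Total ratio parts = 16. Expected numbers out of 748:
  yellow round: 748 × 9/16 = 420.75
  yellow wrinkled: 748 × 3/16 = 140.25
  green round: 748 × 3/16 = 140.25
  green wrinkled: 748 × 1/16 = 46.75
Contribution of green wrinkled: (45 − 46.75)² / 46.75 = 0.0655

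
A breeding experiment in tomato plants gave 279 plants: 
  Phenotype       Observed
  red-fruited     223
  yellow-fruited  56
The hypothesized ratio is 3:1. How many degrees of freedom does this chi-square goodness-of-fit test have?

A goodness-of-fit test with 2 phenotype classes has df = 2 − 1 = 1.

1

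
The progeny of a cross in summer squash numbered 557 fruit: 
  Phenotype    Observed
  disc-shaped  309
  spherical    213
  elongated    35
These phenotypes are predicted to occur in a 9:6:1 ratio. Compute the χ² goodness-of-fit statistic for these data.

0.142

The 9:6:1 ratio has 16 parts, so with N = 557 the expected counts are:
  disc-shaped: 557 × 9/16 = 313.3125
  spherical: 557 × 6/16 = 208.875
  elongated: 557 × 1/16 = 34.8125
χ² = Σ (O − E)² / E
  disc-shaped: (309 − 313.3125)² / 313.3125 = 0.0594
  spherical: (213 − 208.875)² / 208.875 = 0.0815
  elongated: (35 − 34.8125)² / 34.8125 = 0.0010
χ² = 0.0594 + 0.0815 + 0.0010 = 0.1419 ≈ 0.142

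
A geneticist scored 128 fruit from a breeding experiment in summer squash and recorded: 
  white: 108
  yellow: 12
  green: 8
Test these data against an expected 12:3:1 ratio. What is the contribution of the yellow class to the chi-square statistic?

6.000

Expected counts for N = 128 under a 12:3:1 ratio (total parts = 16):
  white: 128 × 12/16 = 96
  yellow: 128 × 3/16 = 24
  green: 128 × 1/16 = 8
Contribution of yellow: (12 − 24)² / 24 = 6.0000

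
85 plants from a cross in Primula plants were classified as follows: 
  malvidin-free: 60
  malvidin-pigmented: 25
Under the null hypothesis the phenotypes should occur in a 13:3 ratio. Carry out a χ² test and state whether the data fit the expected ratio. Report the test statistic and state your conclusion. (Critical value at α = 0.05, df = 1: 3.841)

6.342; not consistent

The 13:3 ratio has 16 parts, so with N = 85 the expected counts are:
  malvidin-free: 85 × 13/16 = 69.0625
  malvidin-pigmented: 85 × 3/16 = 15.9375
χ² = Σ (O − E)² / E
  malvidin-free: (60 − 69.0625)² / 69.0625 = 1.1892
  malvidin-pigmented: (25 − 15.9375)² / 15.9375 = 5.1532
χ² = 1.1892 + 5.1532 = 6.3424 ≈ 6.342
Degrees of freedom = 2 − 1 = 1; critical value at α = 0.05 is 3.841.
Since 6.342 > 3.841, we reject the null hypothesis — the data do not fit the 13:3 ratio.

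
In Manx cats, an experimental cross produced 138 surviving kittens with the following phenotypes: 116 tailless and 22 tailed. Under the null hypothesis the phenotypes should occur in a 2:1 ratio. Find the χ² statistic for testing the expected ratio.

18.783

Expected counts for N = 138 under a 2:1 ratio (total parts = 3):
  tailless: 138 × 2/3 = 92
  tailed: 138 × 1/3 = 46
χ² = Σ (O − E)² / E
  tailless: (116 − 92)² / 92 = 6.2609
  tailed: (22 − 46)² / 46 = 12.5217
χ² = 6.2609 + 12.5217 = 18.7826 ≈ 18.783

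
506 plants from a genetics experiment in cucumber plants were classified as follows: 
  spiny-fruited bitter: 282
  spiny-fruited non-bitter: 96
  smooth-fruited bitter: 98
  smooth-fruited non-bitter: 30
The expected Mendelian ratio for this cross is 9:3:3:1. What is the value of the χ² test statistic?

0.224

Under the 9:3:3:1 hypothesis (Σ ratio = 16, N = 506):
  spiny-fruited bitter: 506 × 9/16 = 284.625
  spiny-fruited non-bitter: 506 × 3/16 = 94.875
  smooth-fruited bitter: 506 × 3/16 = 94.875
  smooth-fruited non-bitter: 506 × 1/16 = 31.625
χ² = Σ (O − E)² / E
  spiny-fruited bitter: (282 − 284.625)² / 284.625 = 0.0242
  spiny-fruited non-bitter: (96 − 94.875)² / 94.875 = 0.0133
  smooth-fruited bitter: (98 − 94.875)² / 94.875 = 0.1029
  smooth-fruited non-bitter: (30 − 31.625)² / 31.625 = 0.0835
χ² = 0.0242 + 0.0133 + 0.1029 + 0.0835 = 0.2239 ≈ 0.224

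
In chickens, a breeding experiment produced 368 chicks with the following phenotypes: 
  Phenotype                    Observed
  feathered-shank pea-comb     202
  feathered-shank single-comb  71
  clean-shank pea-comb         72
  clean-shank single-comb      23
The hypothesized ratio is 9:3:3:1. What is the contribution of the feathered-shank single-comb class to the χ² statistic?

0.058

Total ratio parts = 16. Expected numbers out of 368:
  feathered-shank pea-comb: 368 × 9/16 = 207
  feathered-shank single-comb: 368 × 3/16 = 69
  clean-shank pea-comb: 368 × 3/16 = 69
  clean-shank single-comb: 368 × 1/16 = 23
Contribution of feathered-shank single-comb: (71 − 69)² / 69 = 0.0580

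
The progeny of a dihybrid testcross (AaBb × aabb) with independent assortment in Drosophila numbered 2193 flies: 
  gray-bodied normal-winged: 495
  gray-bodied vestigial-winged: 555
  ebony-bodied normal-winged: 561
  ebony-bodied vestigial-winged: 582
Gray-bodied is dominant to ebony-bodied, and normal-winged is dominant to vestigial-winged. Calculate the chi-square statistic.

A dihybrid testcross with independent assortment gives a 1:1:1:1 ratio.
Total ratio parts = 4. Expected numbers out of 2193:
  gray-bodied normal-winged: 2193 × 1/4 = 548.25
  gray-bodied vestigial-winged: 2193 × 1/4 = 548.25
  ebony-bodied normal-winged: 2193 × 1/4 = 548.25
  ebony-bodied vestigial-winged: 2193 × 1/4 = 548.25
χ² = Σ (O − E)² / E
  gray-bodied normal-winged: (495 − 548.25)² / 548.25 = 5.1720
  gray-bodied vestigial-winged: (555 − 548.25)² / 548.25 = 0.0831
  ebony-bodied normal-winged: (561 − 548.25)² / 548.25 = 0.2965
  ebony-bodied vestigial-winged: (582 − 548.25)² / 548.25 = 2.0776
χ² = 5.1720 + 0.0831 + 0.2965 + 2.0776 = 7.6292 ≈ 7.629

7.629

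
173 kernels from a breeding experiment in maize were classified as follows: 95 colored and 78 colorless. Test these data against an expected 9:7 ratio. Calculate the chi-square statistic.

Total ratio parts = 16. Expected numbers out of 173:
  colored: 173 × 9/16 = 97.3125
  colorless: 173 × 7/16 = 75.6875
χ² = Σ (O − E)² / E
  colored: (95 − 97.3125)² / 97.3125 = 0.0550
  colorless: (78 − 75.6875)² / 75.6875 = 0.0707
χ² = 0.0550 + 0.0707 = 0.1257 ≈ 0.126

0.126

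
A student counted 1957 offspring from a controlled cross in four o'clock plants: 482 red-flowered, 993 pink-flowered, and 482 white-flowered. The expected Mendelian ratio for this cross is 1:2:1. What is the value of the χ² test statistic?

Expected counts for N = 1957 under a 1:2:1 ratio (total parts = 4):
  red-flowered: 1957 × 1/4 = 489.25
  pink-flowered: 1957 × 2/4 = 978.5
  white-flowered: 1957 × 1/4 = 489.25
χ² = Σ (O − E)² / E
  red-flowered: (482 − 489.25)² / 489.25 = 0.1074
  pink-flowered: (993 − 978.5)² / 978.5 = 0.2149
  white-flowered: (482 − 489.25)² / 489.25 = 0.1074
χ² = 0.1074 + 0.2149 + 0.1074 = 0.4297 ≈ 0.430

0.430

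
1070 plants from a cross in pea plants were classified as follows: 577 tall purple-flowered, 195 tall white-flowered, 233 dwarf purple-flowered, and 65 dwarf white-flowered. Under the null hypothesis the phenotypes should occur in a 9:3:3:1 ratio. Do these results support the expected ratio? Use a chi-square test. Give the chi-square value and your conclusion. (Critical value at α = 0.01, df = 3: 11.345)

The 9:3:3:1 ratio has 16 parts, so with N = 1070 the expected counts are:
  tall purple-flowered: 1070 × 9/16 = 601.875
  tall white-flowered: 1070 × 3/16 = 200.625
  dwarf purple-flowered: 1070 × 3/16 = 200.625
  dwarf white-flowered: 1070 × 1/16 = 66.875
χ² = Σ (O − E)² / E
  tall purple-flowered: (577 − 601.875)² / 601.875 = 1.0281
  tall white-flowered: (195 − 200.625)² / 200.625 = 0.1577
  dwarf purple-flowered: (233 − 200.625)² / 200.625 = 5.2244
  dwarf white-flowered: (65 − 66.875)² / 66.875 = 0.0526
χ² = 1.0281 + 0.1577 + 5.2244 + 0.0526 = 6.4628 ≈ 6.463
Degrees of freedom = 4 − 1 = 3; critical value at α = 0.01 is 11.345.
Since 6.463 < 11.345, we fail to reject the null hypothesis — the data are consistent with the 9:3:3:1 ratio.

6.463; consistent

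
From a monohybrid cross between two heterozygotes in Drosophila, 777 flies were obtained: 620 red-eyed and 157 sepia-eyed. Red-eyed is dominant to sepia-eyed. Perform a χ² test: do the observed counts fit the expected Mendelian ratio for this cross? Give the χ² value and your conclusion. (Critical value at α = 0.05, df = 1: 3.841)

9.524; not consistent

For a monohybrid cross between heterozygotes with complete dominance, the expected phenotypic ratio is 3:1.
Total ratio parts = 4. Expected numbers out of 777:
  red-eyed: 777 × 3/4 = 582.75
  sepia-eyed: 777 × 1/4 = 194.25
χ² = Σ (O − E)² / E
  red-eyed: (620 − 582.75)² / 582.75 = 2.3811
  sepia-eyed: (157 − 194.25)² / 194.25 = 7.1432
χ² = 2.3811 + 7.1432 = 9.5243 ≈ 9.524
Degrees of freedom = 2 − 1 = 1; critical value at α = 0.05 is 3.841.
Since 9.524 > 3.841, we reject the null hypothesis — the data do not fit the 3:1 ratio.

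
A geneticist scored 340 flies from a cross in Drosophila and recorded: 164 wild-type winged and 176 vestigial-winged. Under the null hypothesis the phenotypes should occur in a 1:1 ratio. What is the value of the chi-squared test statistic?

Expected counts for N = 340 under a 1:1 ratio (total parts = 2):
  wild-type winged: 340 × 1/2 = 170
  vestigial-winged: 340 × 1/2 = 170
χ² = Σ (O − E)² / E
  wild-type winged: (164 − 170)² / 170 = 0.2118
  vestigial-winged: (176 − 170)² / 170 = 0.2118
χ² = 0.2118 + 0.2118 = 0.4236 ≈ 0.424

0.424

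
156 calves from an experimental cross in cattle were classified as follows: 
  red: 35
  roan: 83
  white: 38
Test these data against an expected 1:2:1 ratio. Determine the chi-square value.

0.756

Under the 1:2:1 hypothesis (Σ ratio = 4, N = 156):
  red: 156 × 1/4 = 39
  roan: 156 × 2/4 = 78
  white: 156 × 1/4 = 39
χ² = Σ (O − E)² / E
  red: (35 − 39)² / 39 = 0.4103
  roan: (83 − 78)² / 78 = 0.3205
  white: (38 − 39)² / 39 = 0.0256
χ² = 0.4103 + 0.3205 + 0.0256 = 0.7564 ≈ 0.756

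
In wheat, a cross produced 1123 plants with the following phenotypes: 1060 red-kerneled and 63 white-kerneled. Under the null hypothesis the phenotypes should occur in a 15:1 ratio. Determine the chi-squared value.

0.785

Expected counts for N = 1123 under a 15:1 ratio (total parts = 16):
  red-kerneled: 1123 × 15/16 = 1052.8125
  white-kerneled: 1123 × 1/16 = 70.1875
χ² = Σ (O − E)² / E
  red-kerneled: (1060 − 1052.8125)² / 1052.8125 = 0.0491
  white-kerneled: (63 − 70.1875)² / 70.1875 = 0.7360
χ² = 0.0491 + 0.7360 = 0.7851 ≈ 0.785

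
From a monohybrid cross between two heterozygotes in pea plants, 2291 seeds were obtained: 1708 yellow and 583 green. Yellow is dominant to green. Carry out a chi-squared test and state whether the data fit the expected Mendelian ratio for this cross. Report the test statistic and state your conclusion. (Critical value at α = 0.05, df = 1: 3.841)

For a monohybrid cross between heterozygotes with complete dominance, the expected phenotypic ratio is 3:1.
Under the 3:1 hypothesis (Σ ratio = 4, N = 2291):
  yellow: 2291 × 3/4 = 1718.25
  green: 2291 × 1/4 = 572.75
χ² = Σ (O − E)² / E
  yellow: (1708 − 1718.25)² / 1718.25 = 0.0611
  green: (583 − 572.75)² / 572.75 = 0.1834
χ² = 0.0611 + 0.1834 = 0.2445 ≈ 0.245
Degrees of freedom = 2 − 1 = 1; critical value at α = 0.05 is 3.841.
Since 0.245 < 3.841, we fail to reject the null hypothesis — the data are consistent with the 3:1 ratio.

0.245; consistent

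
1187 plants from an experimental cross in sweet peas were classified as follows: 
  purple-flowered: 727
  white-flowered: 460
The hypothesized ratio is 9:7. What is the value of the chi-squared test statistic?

Under the 9:7 hypothesis (Σ ratio = 16, N = 1187):
  purple-flowered: 1187 × 9/16 = 667.6875
  white-flowered: 1187 × 7/16 = 519.3125
χ² = Σ (O − E)² / E
  purple-flowered: (727 − 667.6875)² / 667.6875 = 5.2689
  white-flowered: (460 − 519.3125)² / 519.3125 = 6.7743
χ² = 5.2689 + 6.7743 = 12.0432 ≈ 12.043

12.043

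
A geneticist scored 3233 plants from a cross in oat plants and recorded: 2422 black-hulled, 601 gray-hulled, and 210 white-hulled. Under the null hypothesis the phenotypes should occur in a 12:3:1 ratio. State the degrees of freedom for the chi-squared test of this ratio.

2

A goodness-of-fit test with 3 phenotype classes has df = 3 − 1 = 2.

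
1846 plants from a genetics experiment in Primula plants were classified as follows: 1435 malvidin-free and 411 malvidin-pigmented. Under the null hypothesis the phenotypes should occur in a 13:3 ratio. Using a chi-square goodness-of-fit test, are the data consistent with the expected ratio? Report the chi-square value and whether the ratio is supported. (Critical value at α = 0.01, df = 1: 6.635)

Total ratio parts = 16. Expected numbers out of 1846:
  malvidin-free: 1846 × 13/16 = 1499.875
  malvidin-pigmented: 1846 × 3/16 = 346.125
χ² = Σ (O − E)² / E
  malvidin-free: (1435 − 1499.875)² / 1499.875 = 2.8061
  malvidin-pigmented: (411 − 346.125)² / 346.125 = 12.1597
χ² = 2.8061 + 12.1597 = 14.9658 ≈ 14.966
Degrees of freedom = 2 − 1 = 1; critical value at α = 0.01 is 6.635.
Since 14.966 > 6.635, we reject the null hypothesis — the data do not fit the 13:3 ratio.

14.966; not consistent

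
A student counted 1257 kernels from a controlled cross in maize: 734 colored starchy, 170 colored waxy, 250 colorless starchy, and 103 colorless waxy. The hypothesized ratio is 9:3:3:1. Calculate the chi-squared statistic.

Expected counts for N = 1257 under a 9:3:3:1 ratio (total parts = 16):
  colored starchy: 1257 × 9/16 = 707.0625
  colored waxy: 1257 × 3/16 = 235.6875
  colorless starchy: 1257 × 3/16 = 235.6875
  colorless waxy: 1257 × 1/16 = 78.5625
χ² = Σ (O − E)² / E
  colored starchy: (734 − 707.0625)² / 707.0625 = 1.0263
  colored waxy: (170 − 235.6875)² / 235.6875 = 18.3075
  colorless starchy: (250 − 235.6875)² / 235.6875 = 0.8691
  colorless waxy: (103 − 78.5625)² / 78.5625 = 7.6015
χ² = 1.0263 + 18.3075 + 0.8691 + 7.6015 = 27.8044 ≈ 27.804

27.804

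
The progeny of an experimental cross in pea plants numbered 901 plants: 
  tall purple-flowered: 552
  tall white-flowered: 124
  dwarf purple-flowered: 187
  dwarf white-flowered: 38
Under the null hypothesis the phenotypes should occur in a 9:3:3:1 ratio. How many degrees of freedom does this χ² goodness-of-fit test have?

3

A goodness-of-fit test with 4 phenotype classes has df = 4 − 1 = 3.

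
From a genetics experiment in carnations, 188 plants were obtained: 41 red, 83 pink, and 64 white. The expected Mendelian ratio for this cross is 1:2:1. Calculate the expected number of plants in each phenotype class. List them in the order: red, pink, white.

47, 94, 47

The 1:2:1 ratio has 4 parts, so with N = 188 the expected counts are:
  red: 188 × 1/4 = 47
  pink: 188 × 2/4 = 94
  white: 188 × 1/4 = 47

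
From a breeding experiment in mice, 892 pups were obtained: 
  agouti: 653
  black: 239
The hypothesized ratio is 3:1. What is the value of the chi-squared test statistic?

1.531

Expected counts for N = 892 under a 3:1 ratio (total parts = 4):
  agouti: 892 × 3/4 = 669
  black: 892 × 1/4 = 223
χ² = Σ (O − E)² / E
  agouti: (653 − 669)² / 669 = 0.3827
  black: (239 − 223)² / 223 = 1.1480
χ² = 0.3827 + 1.1480 = 1.5307 ≈ 1.531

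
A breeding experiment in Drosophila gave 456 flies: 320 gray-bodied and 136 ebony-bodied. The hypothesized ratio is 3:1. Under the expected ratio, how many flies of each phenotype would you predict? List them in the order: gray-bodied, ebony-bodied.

Expected counts for N = 456 under a 3:1 ratio (total parts = 4):
  gray-bodied: 456 × 3/4 = 342
  ebony-bodied: 456 × 1/4 = 114

342, 114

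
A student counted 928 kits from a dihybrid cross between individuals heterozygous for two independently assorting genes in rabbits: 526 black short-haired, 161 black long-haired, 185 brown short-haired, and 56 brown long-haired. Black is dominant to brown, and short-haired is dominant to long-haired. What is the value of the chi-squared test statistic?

1.766

A dihybrid F₂ with independent assortment and complete dominance at both loci gives a 9:3:3:1 phenotypic ratio.
Under the 9:3:3:1 hypothesis (Σ ratio = 16, N = 928):
  black short-haired: 928 × 9/16 = 522
  black long-haired: 928 × 3/16 = 174
  brown short-haired: 928 × 3/16 = 174
  brown long-haired: 928 × 1/16 = 58
χ² = Σ (O − E)² / E
  black short-haired: (526 − 522)² / 522 = 0.0307
  black long-haired: (161 − 174)² / 174 = 0.9713
  brown short-haired: (185 − 174)² / 174 = 0.6954
  brown long-haired: (56 − 58)² / 58 = 0.0690
χ² = 0.0307 + 0.9713 + 0.6954 + 0.0690 = 1.7664 ≈ 1.766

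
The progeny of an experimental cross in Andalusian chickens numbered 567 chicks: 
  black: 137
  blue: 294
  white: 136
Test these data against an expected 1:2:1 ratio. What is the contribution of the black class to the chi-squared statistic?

0.159

The 1:2:1 ratio has 4 parts, so with N = 567 the expected counts are:
  black: 567 × 1/4 = 141.75
  blue: 567 × 2/4 = 283.5
  white: 567 × 1/4 = 141.75
Contribution of black: (137 − 141.75)² / 141.75 = 0.1592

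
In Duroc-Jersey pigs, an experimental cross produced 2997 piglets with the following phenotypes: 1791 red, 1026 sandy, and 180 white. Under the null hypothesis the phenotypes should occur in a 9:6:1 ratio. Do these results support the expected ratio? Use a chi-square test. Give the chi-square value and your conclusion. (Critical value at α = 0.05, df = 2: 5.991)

Expected counts for N = 2997 under a 9:6:1 ratio (total parts = 16):
  red: 2997 × 9/16 = 1685.8125
  sandy: 2997 × 6/16 = 1123.875
  white: 2997 × 1/16 = 187.3125
χ² = Σ (O − E)² / E
  red: (1791 − 1685.8125)² / 1685.8125 = 6.5633
  sandy: (1026 − 1123.875)² / 1123.875 = 8.5236
  white: (180 − 187.3125)² / 187.3125 = 0.2855
χ² = 6.5633 + 8.5236 + 0.2855 = 15.3724 ≈ 15.372
Degrees of freedom = 3 − 1 = 2; critical value at α = 0.05 is 5.991.
Since 15.372 > 5.991, we reject the null hypothesis — the data do not fit the 9:6:1 ratio.

15.372; not consistent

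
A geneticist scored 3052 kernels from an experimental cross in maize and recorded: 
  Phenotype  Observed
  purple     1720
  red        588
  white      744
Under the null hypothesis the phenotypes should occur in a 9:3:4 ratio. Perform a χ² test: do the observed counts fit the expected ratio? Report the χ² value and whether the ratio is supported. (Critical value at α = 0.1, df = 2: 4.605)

Expected counts for N = 3052 under a 9:3:4 ratio (total parts = 16):
  purple: 3052 × 9/16 = 1716.75
  red: 3052 × 3/16 = 572.25
  white: 3052 × 4/16 = 763
χ² = Σ (O − E)² / E
  purple: (1720 − 1716.75)² / 1716.75 = 0.0062
  red: (588 − 572.25)² / 572.25 = 0.4335
  white: (744 − 763)² / 763 = 0.4731
χ² = 0.0062 + 0.4335 + 0.4731 = 0.9128 ≈ 0.913
Degrees of freedom = 3 − 1 = 2; critical value at α = 0.1 is 4.605.
Since 0.913 < 4.605, we fail to reject the null hypothesis — the data are consistent with the 9:3:4 ratio.

0.913; consistent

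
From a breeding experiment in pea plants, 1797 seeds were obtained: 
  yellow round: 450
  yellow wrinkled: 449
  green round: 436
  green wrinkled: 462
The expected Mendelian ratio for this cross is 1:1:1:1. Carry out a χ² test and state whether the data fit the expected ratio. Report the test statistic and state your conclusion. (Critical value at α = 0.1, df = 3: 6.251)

0.754; consistent

Expected counts for N = 1797 under a 1:1:1:1 ratio (total parts = 4):
  yellow round: 1797 × 1/4 = 449.25
  yellow wrinkled: 1797 × 1/4 = 449.25
  green round: 1797 × 1/4 = 449.25
  green wrinkled: 1797 × 1/4 = 449.25
χ² = Σ (O − E)² / E
  yellow round: (450 − 449.25)² / 449.25 = 0.0013
  yellow wrinkled: (449 − 449.25)² / 449.25 = 0.0001
  green round: (436 − 449.25)² / 449.25 = 0.3908
  green wrinkled: (462 − 449.25)² / 449.25 = 0.3619
χ² = 0.0013 + 0.0001 + 0.3908 + 0.3619 = 0.7541 ≈ 0.754
Degrees of freedom = 4 − 1 = 3; critical value at α = 0.1 is 6.251.
Since 0.754 < 6.251, we fail to reject the null hypothesis — the data are consistent with the 1:1:1:1 ratio.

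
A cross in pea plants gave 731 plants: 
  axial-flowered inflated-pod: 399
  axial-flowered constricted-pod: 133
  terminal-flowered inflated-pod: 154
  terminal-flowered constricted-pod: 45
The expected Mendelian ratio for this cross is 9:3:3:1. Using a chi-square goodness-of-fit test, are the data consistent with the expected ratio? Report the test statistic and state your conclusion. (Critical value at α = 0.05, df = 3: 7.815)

2.585; consistent

The 9:3:3:1 ratio has 16 parts, so with N = 731 the expected counts are:
  axial-flowered inflated-pod: 731 × 9/16 = 411.1875
  axial-flowered constricted-pod: 731 × 3/16 = 137.0625
  terminal-flowered inflated-pod: 731 × 3/16 = 137.0625
  terminal-flowered constricted-pod: 731 × 1/16 = 45.6875
χ² = Σ (O − E)² / E
  axial-flowered inflated-pod: (399 − 411.1875)² / 411.1875 = 0.3612
  axial-flowered constricted-pod: (133 − 137.0625)² / 137.0625 = 0.1204
  terminal-flowered inflated-pod: (154 − 137.0625)² / 137.0625 = 2.0931
  terminal-flowered constricted-pod: (45 − 45.6875)² / 45.6875 = 0.0103
χ² = 0.3612 + 0.1204 + 2.0931 + 0.0103 = 2.585
Degrees of freedom = 4 − 1 = 3; critical value at α = 0.05 is 7.815.
Since 2.585 < 7.815, we fail to reject the null hypothesis — the data are consistent with the 9:3:3:1 ratio.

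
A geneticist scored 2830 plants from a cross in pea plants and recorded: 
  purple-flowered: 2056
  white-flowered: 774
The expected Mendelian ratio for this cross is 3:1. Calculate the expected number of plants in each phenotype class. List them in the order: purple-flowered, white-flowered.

Under the 3:1 hypothesis (Σ ratio = 4, N = 2830):
  purple-flowered: 2830 × 3/4 = 2122.5
  white-flowered: 2830 × 1/4 = 707.5

2122.5, 707.5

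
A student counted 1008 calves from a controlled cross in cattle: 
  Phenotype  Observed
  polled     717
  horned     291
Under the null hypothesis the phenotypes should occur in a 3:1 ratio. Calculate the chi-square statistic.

Under the 3:1 hypothesis (Σ ratio = 4, N = 1008):
  polled: 1008 × 3/4 = 756
  horned: 1008 × 1/4 = 252
χ² = Σ (O − E)² / E
  polled: (717 − 756)² / 756 = 2.0119
  horned: (291 − 252)² / 252 = 6.0357
χ² = 2.0119 + 6.0357 = 8.0476 ≈ 8.048

8.048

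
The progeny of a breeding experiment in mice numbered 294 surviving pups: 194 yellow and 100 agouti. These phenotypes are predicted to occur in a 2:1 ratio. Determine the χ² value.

0.061

Total ratio parts = 3. Expected numbers out of 294:
  yellow: 294 × 2/3 = 196
  agouti: 294 × 1/3 = 98
χ² = Σ (O − E)² / E
  yellow: (194 − 196)² / 196 = 0.0204
  agouti: (100 − 98)² / 98 = 0.0408
χ² = 0.0204 + 0.0408 = 0.0612 ≈ 0.061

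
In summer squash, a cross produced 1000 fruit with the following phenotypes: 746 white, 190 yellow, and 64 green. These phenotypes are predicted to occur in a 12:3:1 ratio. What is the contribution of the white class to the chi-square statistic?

Expected counts for N = 1000 under a 12:3:1 ratio (total parts = 16):
  white: 1000 × 12/16 = 750
  yellow: 1000 × 3/16 = 187.5
  green: 1000 × 1/16 = 62.5
Contribution of white: (746 − 750)² / 750 = 0.0213

0.021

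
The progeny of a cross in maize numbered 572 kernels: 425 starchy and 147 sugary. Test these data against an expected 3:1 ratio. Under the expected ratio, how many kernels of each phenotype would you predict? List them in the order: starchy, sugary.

Expected counts for N = 572 under a 3:1 ratio (total parts = 4):
  starchy: 572 × 3/4 = 429
  sugary: 572 × 1/4 = 143

429, 143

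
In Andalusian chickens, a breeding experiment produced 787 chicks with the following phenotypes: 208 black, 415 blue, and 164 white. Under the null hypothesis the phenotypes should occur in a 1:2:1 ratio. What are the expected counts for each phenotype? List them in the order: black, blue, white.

Total ratio parts = 4. Expected numbers out of 787:
  black: 787 × 1/4 = 196.75
  blue: 787 × 2/4 = 393.5
  white: 787 × 1/4 = 196.75

196.75, 393.5, 196.75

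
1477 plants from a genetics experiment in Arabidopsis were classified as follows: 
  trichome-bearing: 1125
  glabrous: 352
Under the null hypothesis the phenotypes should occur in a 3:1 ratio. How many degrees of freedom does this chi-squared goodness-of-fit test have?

A goodness-of-fit test with 2 phenotype classes has df = 2 − 1 = 1.

1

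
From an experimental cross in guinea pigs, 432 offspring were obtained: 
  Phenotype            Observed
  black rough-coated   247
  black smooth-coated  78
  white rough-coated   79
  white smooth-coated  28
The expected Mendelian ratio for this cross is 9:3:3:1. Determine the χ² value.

The 9:3:3:1 ratio has 16 parts, so with N = 432 the expected counts are:
  black rough-coated: 432 × 9/16 = 243
  black smooth-coated: 432 × 3/16 = 81
  white rough-coated: 432 × 3/16 = 81
  white smooth-coated: 432 × 1/16 = 27
χ² = Σ (O − E)² / E
  black rough-coated: (247 − 243)² / 243 = 0.0658
  black smooth-coated: (78 − 81)² / 81 = 0.1111
  white rough-coated: (79 − 81)² / 81 = 0.0494
  white smooth-coated: (28 − 27)² / 27 = 0.0370
χ² = 0.0658 + 0.1111 + 0.0494 + 0.0370 = 0.2633 ≈ 0.263

0.263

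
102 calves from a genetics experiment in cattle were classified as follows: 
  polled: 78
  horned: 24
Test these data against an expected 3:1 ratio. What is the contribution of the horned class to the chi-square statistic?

Total ratio parts = 4. Expected numbers out of 102:
  polled: 102 × 3/4 = 76.5
  horned: 102 × 1/4 = 25.5
Contribution of horned: (24 − 25.5)² / 25.5 = 0.0882

0.088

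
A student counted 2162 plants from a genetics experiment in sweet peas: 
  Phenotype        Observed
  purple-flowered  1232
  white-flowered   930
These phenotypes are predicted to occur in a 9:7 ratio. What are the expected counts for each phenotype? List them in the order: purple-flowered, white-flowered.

Under the 9:7 hypothesis (Σ ratio = 16, N = 2162):
  purple-flowered: 2162 × 9/16 = 1216.125
  white-flowered: 2162 × 7/16 = 945.875

1216.125, 945.875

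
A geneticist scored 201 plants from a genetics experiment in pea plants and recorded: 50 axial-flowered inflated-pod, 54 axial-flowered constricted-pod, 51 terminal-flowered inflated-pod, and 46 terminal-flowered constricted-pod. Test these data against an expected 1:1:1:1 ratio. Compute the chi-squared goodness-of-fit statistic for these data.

The 1:1:1:1 ratio has 4 parts, so with N = 201 the expected counts are:
  axial-flowered inflated-pod: 201 × 1/4 = 50.25
  axial-flowered constricted-pod: 201 × 1/4 = 50.25
  terminal-flowered inflated-pod: 201 × 1/4 = 50.25
  terminal-flowered constricted-pod: 201 × 1/4 = 50.25
χ² = Σ (O − E)² / E
  axial-flowered inflated-pod: (50 − 50.25)² / 50.25 = 0.0012
  axial-flowered constricted-pod: (54 − 50.25)² / 50.25 = 0.2799
  terminal-flowered inflated-pod: (51 − 50.25)² / 50.25 = 0.0112
  terminal-flowered constricted-pod: (46 − 50.25)² / 50.25 = 0.3595
χ² = 0.0012 + 0.2799 + 0.0112 + 0.3595 = 0.6518 ≈ 0.652

0.652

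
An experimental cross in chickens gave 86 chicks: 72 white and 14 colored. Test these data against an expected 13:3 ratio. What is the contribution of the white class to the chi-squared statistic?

The 13:3 ratio has 16 parts, so with N = 86 the expected counts are:
  white: 86 × 13/16 = 69.875
  colored: 86 × 3/16 = 16.125
Contribution of white: (72 − 69.875)² / 69.875 = 0.0646

0.065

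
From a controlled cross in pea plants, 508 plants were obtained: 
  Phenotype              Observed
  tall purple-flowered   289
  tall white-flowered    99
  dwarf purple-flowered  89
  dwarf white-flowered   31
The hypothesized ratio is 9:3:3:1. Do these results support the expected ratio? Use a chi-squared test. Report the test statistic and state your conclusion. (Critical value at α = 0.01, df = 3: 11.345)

Under the 9:3:3:1 hypothesis (Σ ratio = 16, N = 508):
  tall purple-flowered: 508 × 9/16 = 285.75
  tall white-flowered: 508 × 3/16 = 95.25
  dwarf purple-flowered: 508 × 3/16 = 95.25
  dwarf white-flowered: 508 × 1/16 = 31.75
χ² = Σ (O − E)² / E
  tall purple-flowered: (289 − 285.75)² / 285.75 = 0.0370
  tall white-flowered: (99 − 95.25)² / 95.25 = 0.1476
  dwarf purple-flowered: (89 − 95.25)² / 95.25 = 0.4101
  dwarf white-flowered: (31 − 31.75)² / 31.75 = 0.0177
χ² = 0.0370 + 0.1476 + 0.4101 + 0.0177 = 0.6124 ≈ 0.612
Degrees of freedom = 4 − 1 = 3; critical value at α = 0.01 is 11.345.
Since 0.612 < 11.345, we fail to reject the null hypothesis — the data are consistent with the 9:3:3:1 ratio.

0.612; consistent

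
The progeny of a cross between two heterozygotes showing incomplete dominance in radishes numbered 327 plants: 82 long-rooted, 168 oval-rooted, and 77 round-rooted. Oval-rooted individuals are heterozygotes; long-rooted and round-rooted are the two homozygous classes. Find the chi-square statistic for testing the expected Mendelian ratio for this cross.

With incomplete dominance, a heterozygote × heterozygote cross gives a 1:2:1 phenotypic ratio.
The 1:2:1 ratio has 4 parts, so with N = 327 the expected counts are:
  long-rooted: 327 × 1/4 = 81.75
  oval-rooted: 327 × 2/4 = 163.5
  round-rooted: 327 × 1/4 = 81.75
χ² = Σ (O − E)² / E
  long-rooted: (82 − 81.75)² / 81.75 = 0.0008
  oval-rooted: (168 − 163.5)² / 163.5 = 0.1239
  round-rooted: (77 − 81.75)² / 81.75 = 0.2760
χ² = 0.0008 + 0.1239 + 0.2760 = 0.4007 ≈ 0.401

0.401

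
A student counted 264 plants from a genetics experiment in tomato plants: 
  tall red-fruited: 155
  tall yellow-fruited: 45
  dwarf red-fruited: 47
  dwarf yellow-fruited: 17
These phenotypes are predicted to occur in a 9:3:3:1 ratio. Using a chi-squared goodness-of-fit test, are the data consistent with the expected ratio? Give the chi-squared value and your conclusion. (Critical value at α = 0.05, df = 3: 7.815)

0.835; consistent

Under the 9:3:3:1 hypothesis (Σ ratio = 16, N = 264):
  tall red-fruited: 264 × 9/16 = 148.5
  tall yellow-fruited: 264 × 3/16 = 49.5
  dwarf red-fruited: 264 × 3/16 = 49.5
  dwarf yellow-fruited: 264 × 1/16 = 16.5
χ² = Σ (O − E)² / E
  tall red-fruited: (155 − 148.5)² / 148.5 = 0.2845
  tall yellow-fruited: (45 − 49.5)² / 49.5 = 0.4091
  dwarf red-fruited: (47 − 49.5)² / 49.5 = 0.1263
  dwarf yellow-fruited: (17 − 16.5)² / 16.5 = 0.0152
χ² = 0.2845 + 0.4091 + 0.1263 + 0.0152 = 0.8351 ≈ 0.835
Degrees of freedom = 4 − 1 = 3; critical value at α = 0.05 is 7.815.
Since 0.835 < 7.815, we fail to reject the null hypothesis — the data are consistent with the 9:3:3:1 ratio.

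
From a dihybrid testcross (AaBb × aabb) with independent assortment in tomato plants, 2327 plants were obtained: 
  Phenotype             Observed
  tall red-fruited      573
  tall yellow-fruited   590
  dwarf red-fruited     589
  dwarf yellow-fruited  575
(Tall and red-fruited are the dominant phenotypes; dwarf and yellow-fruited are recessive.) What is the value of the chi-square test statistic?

0.417

A dihybrid testcross with independent assortment gives a 1:1:1:1 ratio.
Under the 1:1:1:1 hypothesis (Σ ratio = 4, N = 2327):
  tall red-fruited: 2327 × 1/4 = 581.75
  tall yellow-fruited: 2327 × 1/4 = 581.75
  dwarf red-fruited: 2327 × 1/4 = 581.75
  dwarf yellow-fruited: 2327 × 1/4 = 581.75
χ² = Σ (O − E)² / E
  tall red-fruited: (573 − 581.75)² / 581.75 = 0.1316
  tall yellow-fruited: (590 − 581.75)² / 581.75 = 0.1170
  dwarf red-fruited: (589 − 581.75)² / 581.75 = 0.0904
  dwarf yellow-fruited: (575 − 581.75)² / 581.75 = 0.0783
χ² = 0.1316 + 0.1170 + 0.0904 + 0.0783 = 0.4173 ≈ 0.417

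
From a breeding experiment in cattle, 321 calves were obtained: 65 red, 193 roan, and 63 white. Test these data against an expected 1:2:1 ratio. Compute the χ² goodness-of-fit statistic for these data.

13.187

Under the 1:2:1 hypothesis (Σ ratio = 4, N = 321):
  red: 321 × 1/4 = 80.25
  roan: 321 × 2/4 = 160.5
  white: 321 × 1/4 = 80.25
χ² = Σ (O − E)² / E
  red: (65 − 80.25)² / 80.25 = 2.8980
  roan: (193 − 160.5)² / 160.5 = 6.5810
  white: (63 − 80.25)² / 80.25 = 3.7079
χ² = 2.8980 + 6.5810 + 3.7079 = 13.1869 ≈ 13.187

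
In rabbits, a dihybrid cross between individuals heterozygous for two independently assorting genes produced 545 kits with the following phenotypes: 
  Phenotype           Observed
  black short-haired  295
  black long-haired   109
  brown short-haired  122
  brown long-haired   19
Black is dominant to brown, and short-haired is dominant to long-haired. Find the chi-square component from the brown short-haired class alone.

A dihybrid F₂ with independent assortment and complete dominance at both loci gives a 9:3:3:1 phenotypic ratio.
Total ratio parts = 16. Expected numbers out of 545:
  black short-haired: 545 × 9/16 = 306.5625
  black long-haired: 545 × 3/16 = 102.1875
  brown short-haired: 545 × 3/16 = 102.1875
  brown long-haired: 545 × 1/16 = 34.0625
Contribution of brown short-haired: (122 − 102.1875)² / 102.1875 = 3.8413

3.841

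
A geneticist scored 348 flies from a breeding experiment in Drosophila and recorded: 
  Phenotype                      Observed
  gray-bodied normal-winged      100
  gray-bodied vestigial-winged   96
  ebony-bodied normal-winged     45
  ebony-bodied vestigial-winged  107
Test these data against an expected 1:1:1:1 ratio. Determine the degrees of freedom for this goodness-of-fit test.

A goodness-of-fit test with 4 phenotype classes has df = 4 − 1 = 3.

3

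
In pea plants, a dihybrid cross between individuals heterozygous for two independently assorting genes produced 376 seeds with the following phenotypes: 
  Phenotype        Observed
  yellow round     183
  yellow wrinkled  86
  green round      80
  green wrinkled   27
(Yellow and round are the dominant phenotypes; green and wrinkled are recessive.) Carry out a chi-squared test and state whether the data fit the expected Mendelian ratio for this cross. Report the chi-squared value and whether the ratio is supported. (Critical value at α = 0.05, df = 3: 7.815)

9.050; not consistent

A dihybrid F₂ with independent assortment and complete dominance at both loci gives a 9:3:3:1 phenotypic ratio.
Under the 9:3:3:1 hypothesis (Σ ratio = 16, N = 376):
  yellow round: 376 × 9/16 = 211.5
  yellow wrinkled: 376 × 3/16 = 70.5
  green round: 376 × 3/16 = 70.5
  green wrinkled: 376 × 1/16 = 23.5
χ² = Σ (O − E)² / E
  yellow round: (183 − 211.5)² / 211.5 = 3.8404
  yellow wrinkled: (86 − 70.5)² / 70.5 = 3.4078
  green round: (80 − 70.5)² / 70.5 = 1.2801
  green wrinkled: (27 − 23.5)² / 23.5 = 0.5213
χ² = 3.8404 + 3.4078 + 1.2801 + 0.5213 = 9.0496 ≈ 9.050
Degrees of freedom = 4 − 1 = 3; critical value at α = 0.05 is 7.815.
Since 9.050 > 7.815, we reject the null hypothesis — the data do not fit the 9:3:3:1 ratio.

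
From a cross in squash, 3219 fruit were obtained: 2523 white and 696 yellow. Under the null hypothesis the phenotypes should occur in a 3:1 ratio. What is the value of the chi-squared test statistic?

Total ratio parts = 4. Expected numbers out of 3219:
  white: 3219 × 3/4 = 2414.25
  yellow: 3219 × 1/4 = 804.75
χ² = Σ (O − E)² / E
  white: (2523 − 2414.25)² / 2414.25 = 4.8986
  yellow: (696 − 804.75)² / 804.75 = 14.6959
χ² = 4.8986 + 14.6959 = 19.5945 ≈ 19.595

19.595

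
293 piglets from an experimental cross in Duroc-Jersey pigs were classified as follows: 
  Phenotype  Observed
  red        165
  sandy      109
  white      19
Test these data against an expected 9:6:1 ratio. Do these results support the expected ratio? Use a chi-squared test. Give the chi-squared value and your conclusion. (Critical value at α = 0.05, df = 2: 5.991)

0.033; consistent

The 9:6:1 ratio has 16 parts, so with N = 293 the expected counts are:
  red: 293 × 9/16 = 164.8125
  sandy: 293 × 6/16 = 109.875
  white: 293 × 1/16 = 18.3125
χ² = Σ (O − E)² / E
  red: (165 − 164.8125)² / 164.8125 = 0.0002
  sandy: (109 − 109.875)² / 109.875 = 0.0070
  white: (19 − 18.3125)² / 18.3125 = 0.0258
χ² = 0.0002 + 0.0070 + 0.0258 = 0.033
Degrees of freedom = 3 − 1 = 2; critical value at α = 0.05 is 5.991.
Since 0.033 < 5.991, we fail to reject the null hypothesis — the data are consistent with the 9:6:1 ratio.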